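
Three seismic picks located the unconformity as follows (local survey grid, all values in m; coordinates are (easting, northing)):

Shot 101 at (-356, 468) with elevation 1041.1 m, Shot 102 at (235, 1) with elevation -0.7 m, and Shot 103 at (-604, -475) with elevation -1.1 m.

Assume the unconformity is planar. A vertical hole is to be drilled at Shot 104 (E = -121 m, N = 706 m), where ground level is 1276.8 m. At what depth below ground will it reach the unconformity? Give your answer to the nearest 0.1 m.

99.6 m

Let the plane be z = a·E + b·N + c.
Shot 102−Shot 101: 591a − 467b = −1041.8;  Shot 103−Shot 101: −248a − 943b = −1042.2.
Solving gives a = −0.73643, b = 1.29887.
Then c = 1041.1 − a·-356 − b·468 = 171.06.
At (-121, 706): z_contact = 89.11 + 917.00 + 171.06 = 1177.17 m.
Depth below ground = 1276.8 − 1177.17 = 99.6 m.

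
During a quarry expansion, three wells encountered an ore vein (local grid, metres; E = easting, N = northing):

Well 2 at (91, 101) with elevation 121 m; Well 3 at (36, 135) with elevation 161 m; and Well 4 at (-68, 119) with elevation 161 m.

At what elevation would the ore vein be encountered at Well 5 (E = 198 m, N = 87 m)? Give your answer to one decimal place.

92.3 m

Let the plane be z = a·E + b·N + c.
Well 3−Well 2: −55a + 34b = 40;  Well 4−Well 2: −159a + 18b = 40.
Solving gives a = −0.14493, b = 0.94203.
Then c = 121 − a·91 − b·101 = 39.04.
At (198, 87): z = −28.7 + 82.0 + 39.04 = 92.3 m.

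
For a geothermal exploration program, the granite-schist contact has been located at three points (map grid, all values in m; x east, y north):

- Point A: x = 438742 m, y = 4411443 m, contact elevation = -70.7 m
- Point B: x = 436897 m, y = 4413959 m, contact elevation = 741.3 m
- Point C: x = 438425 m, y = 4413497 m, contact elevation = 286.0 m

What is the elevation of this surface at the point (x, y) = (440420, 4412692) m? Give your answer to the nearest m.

-335 m

Let the plane be z = a·x + b·y + c.
Point B−Point A: −1845a + 2516b = 812;  Point C−Point A: −317a + 2054b = 356.7.
Solving gives a = −0.25747856, b = 0.13392371.
Then c = -70.7 − a·438742 − b·4411443 = −477900.84.
At (440420, 4412692): z = −113398.7 + 590964.1 − 477900.84 = -335.5 m.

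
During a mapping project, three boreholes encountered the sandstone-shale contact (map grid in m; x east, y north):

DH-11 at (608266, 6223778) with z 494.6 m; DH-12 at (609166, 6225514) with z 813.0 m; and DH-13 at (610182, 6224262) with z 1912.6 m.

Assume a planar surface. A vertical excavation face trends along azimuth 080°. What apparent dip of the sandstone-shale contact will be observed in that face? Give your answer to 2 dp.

Two edge vectors: DH-11→DH-12 = (900, 1736, 318.4), DH-11→DH-13 = (1916, 484, 1418).
Normal n = (DH-11→DH-12) × (DH-11→DH-13) = (2307542.4, -666145.6, -2890576).
So ∂z/∂x = −n_x/n_z = 0.79830 and ∂z/∂y = −n_y/n_z = −0.23045.
Unit vector along 080° is (sin 80°, cos 80°) = (0.9848, 0.1736).
Slope in that direction = a·(0.9848) + b·(0.1736) = 0.74615.
Apparent dip = arctan|0.74615| = 36.73° (true dip is 39.7°, so apparent ≤ true as expected).

36.73°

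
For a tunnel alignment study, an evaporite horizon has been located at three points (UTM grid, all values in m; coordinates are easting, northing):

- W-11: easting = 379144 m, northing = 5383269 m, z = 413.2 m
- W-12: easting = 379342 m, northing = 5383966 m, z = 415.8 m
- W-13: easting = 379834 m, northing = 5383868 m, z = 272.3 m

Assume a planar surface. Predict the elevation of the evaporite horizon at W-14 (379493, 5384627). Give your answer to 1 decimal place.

428.4 m

Two edge vectors: W-11→W-12 = (198, 697, 2.6), W-11→W-13 = (690, 599, -140.9).
Normal n = (W-11→W-12) × (W-11→W-13) = (-99764.7, 29692.2, -362328).
So ∂z/∂easting = −n_x/n_z = −0.275343611 and ∂z/∂northing = −n_y/n_z = 0.081948400.
Intercept c from W-11: 413.2 + 104394.88 − 441150.28 = −336342.21.
At (379493, 5384627): z = −104491.0 + 441261.6 − 336342.21 = 428.4 m.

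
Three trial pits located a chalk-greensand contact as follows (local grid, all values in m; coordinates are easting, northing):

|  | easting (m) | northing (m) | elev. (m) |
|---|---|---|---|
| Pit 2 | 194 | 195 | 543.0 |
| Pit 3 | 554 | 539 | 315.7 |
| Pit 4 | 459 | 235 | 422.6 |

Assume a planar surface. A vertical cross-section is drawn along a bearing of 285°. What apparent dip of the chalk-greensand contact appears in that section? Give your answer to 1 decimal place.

19.3°

Two edge vectors: Pit 2→Pit 3 = (360, 344, -227.3), Pit 2→Pit 4 = (265, 40, -120.4).
Normal n = (Pit 2→Pit 3) × (Pit 2→Pit 4) = (-32325.6, -16890.5, -76760).
So ∂z/∂easting = −n_x/n_z = −0.42113 and ∂z/∂northing = −n_y/n_z = −0.22004.
Unit vector along 285° is (sin 285°, cos 285°) = (-0.9659, 0.2588).
Slope in that direction = a·(-0.9659) + b·(0.2588) = 0.34982.
Apparent dip = arctan|0.34982| = 19.3° (true dip is 25.4°, so apparent ≤ true as expected).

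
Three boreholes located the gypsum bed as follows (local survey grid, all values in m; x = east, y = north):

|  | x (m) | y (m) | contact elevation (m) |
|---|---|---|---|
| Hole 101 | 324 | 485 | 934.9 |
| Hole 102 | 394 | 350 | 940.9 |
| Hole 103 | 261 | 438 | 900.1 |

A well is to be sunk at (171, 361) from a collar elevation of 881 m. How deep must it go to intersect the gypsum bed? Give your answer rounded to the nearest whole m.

32 m

Let the plane be z = a·x + b·y + c.
Hole 102−Hole 101: 70a − 135b = 6;  Hole 103−Hole 101: −63a − 47b = −34.8.
Solving gives a = 0.42221, b = 0.17448.
Then c = 934.9 − a·324 − b·485 = 713.48.
At (171, 361): z_contact = 72.2 + 63.0 + 713.48 = 848.7 m.
Depth below ground = 881 − 848.7 = 32 m.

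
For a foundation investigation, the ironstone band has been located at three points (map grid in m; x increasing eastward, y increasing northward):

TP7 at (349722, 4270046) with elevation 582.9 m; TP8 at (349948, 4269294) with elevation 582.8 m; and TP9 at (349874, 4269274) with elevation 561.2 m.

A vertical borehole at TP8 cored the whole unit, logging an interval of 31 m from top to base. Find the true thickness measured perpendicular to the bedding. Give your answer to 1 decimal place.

29.8 m

Let the plane be z = a·x + b·y + c.
TP8−TP7: 226a − 752b = −0.1;  TP9−TP7: 152a − 772b = −21.7.
Solving gives a = 0.26993, b = 0.08126.
|∇z| = √(a²+b²) = 0.28190, so dip δ = arctan(0.28190) = 15.74°.
True thickness = vertical thickness × cos δ = 31 × cos 15.74° = 29.8 m.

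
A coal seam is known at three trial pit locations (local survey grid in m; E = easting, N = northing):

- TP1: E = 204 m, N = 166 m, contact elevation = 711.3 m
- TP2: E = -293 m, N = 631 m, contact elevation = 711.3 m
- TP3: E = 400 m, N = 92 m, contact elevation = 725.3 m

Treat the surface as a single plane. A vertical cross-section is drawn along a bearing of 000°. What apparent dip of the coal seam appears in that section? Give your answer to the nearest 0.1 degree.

Let the plane be z = a·E + b·N + c.
TP2−TP1: −497a + 465b = 0;  TP3−TP1: 196a − 74b = 14.
Solving gives a = 0.11975, b = 0.12799.
Unit vector along 000° is (sin 0°, cos 0°) = (0.0000, 1.0000).
Slope in that direction = a·(0.0000) + b·(1.0000) = 0.12799.
Apparent dip = arctan|0.12799| = 7.3° (true dip is 9.9°, so apparent ≤ true as expected).

7.3°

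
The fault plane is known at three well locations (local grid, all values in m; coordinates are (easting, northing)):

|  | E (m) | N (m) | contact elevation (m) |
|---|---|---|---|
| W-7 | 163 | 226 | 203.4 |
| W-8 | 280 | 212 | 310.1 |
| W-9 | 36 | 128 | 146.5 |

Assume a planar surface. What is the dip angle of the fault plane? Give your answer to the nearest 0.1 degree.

44.9°

Let the plane be z = a·E + b·N + c.
W-8−W-7: 117a − 14b = 106.7;  W-9−W-7: −127a − 98b = −56.9.
Solving gives a = 0.84968, b = −0.52051.
Gradient magnitude |∇z| = √(a² + b²) = √(0.72196 + 0.27093) = 0.99644.
True dip = arctan(0.99644) = 44.9°, dipping toward WNW (azimuth ≈ 301°).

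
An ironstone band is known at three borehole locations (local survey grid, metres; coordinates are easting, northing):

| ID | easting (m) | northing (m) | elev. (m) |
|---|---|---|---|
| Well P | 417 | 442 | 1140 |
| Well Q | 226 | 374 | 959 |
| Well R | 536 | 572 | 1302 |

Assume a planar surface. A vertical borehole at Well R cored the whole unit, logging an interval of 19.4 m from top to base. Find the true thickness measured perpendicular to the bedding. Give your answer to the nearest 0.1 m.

14.2 m

Let the plane be z = a·easting + b·northing + c.
Well Q−Well P: −191a − 68b = −181;  Well R−Well P: 119a + 130b = 162.
Solving gives a = 0.74764, b = 0.56178.
|∇z| = √(a²+b²) = 0.93518, so dip δ = arctan(0.93518) = 43.08°.
True thickness = vertical thickness × cos δ = 19.4 × cos 43.08° = 14.2 m.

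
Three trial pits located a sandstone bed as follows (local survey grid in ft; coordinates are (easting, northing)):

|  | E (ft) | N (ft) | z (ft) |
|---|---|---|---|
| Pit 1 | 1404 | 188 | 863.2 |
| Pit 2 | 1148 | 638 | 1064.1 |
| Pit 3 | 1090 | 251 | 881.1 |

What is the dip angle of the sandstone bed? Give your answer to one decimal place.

25.1°

Let the plane be z = a·E + b·N + c.
Pit 2−Pit 1: −256a + 450b = 200.9;  Pit 3−Pit 1: −314a + 63b = 17.9.
Solving gives a = 0.03676, b = 0.46736.
Gradient magnitude |∇z| = √(a² + b²) = √(0.00135 + 0.21842) = 0.46880.
True dip = arctan(0.46880) = 25.1°, dipping toward S (azimuth ≈ 184°).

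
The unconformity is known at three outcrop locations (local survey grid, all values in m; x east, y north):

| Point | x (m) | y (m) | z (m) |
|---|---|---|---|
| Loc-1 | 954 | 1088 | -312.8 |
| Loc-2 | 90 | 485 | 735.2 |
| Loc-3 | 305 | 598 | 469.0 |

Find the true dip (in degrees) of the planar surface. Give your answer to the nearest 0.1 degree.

Two edge vectors: Loc-1→Loc-2 = (-864, -603, 1048), Loc-1→Loc-3 = (-649, -490, 781.8).
Normal n = (Loc-1→Loc-2) × (Loc-1→Loc-3) = (42094.6, -4676.8, 32013).
So ∂z/∂x = −n_x/n_z = −1.31492 and ∂z/∂y = −n_y/n_z = 0.14609.
Gradient magnitude |∇z| = √(a² + b²) = √(1.72902 + 0.02134) = 1.32301.
True dip = arctan(1.32301) = 52.9°, dipping toward E (azimuth ≈ 096°).

52.9°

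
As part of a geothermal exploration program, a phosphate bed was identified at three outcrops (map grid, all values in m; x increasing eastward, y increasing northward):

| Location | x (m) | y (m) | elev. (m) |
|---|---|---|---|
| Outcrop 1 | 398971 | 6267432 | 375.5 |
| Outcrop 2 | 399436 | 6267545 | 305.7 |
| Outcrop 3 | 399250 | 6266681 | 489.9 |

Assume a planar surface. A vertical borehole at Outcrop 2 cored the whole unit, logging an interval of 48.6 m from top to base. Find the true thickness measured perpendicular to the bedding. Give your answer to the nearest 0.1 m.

Let the plane be z = a·x + b·y + c.
Outcrop 2−Outcrop 1: 465a + 113b = −69.8;  Outcrop 3−Outcrop 1: 279a − 751b = 114.4.
Solving gives a = −0.10373, b = −0.19086.
|∇z| = √(a²+b²) = 0.21723, so dip δ = arctan(0.21723) = 12.26°.
True thickness = vertical thickness × cos δ = 48.6 × cos 12.26° = 47.5 m.

47.5 m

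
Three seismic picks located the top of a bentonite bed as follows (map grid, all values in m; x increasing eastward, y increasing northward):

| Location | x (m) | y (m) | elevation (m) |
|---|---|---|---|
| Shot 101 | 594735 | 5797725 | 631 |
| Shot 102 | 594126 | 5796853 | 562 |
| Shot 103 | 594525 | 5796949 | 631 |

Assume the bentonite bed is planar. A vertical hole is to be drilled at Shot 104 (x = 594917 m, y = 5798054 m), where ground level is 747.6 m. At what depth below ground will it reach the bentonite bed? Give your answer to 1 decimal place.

Let the plane be z = a·x + b·y + c.
Shot 102−Shot 101: −609a − 872b = −69;  Shot 103−Shot 101: −210a − 776b = 0.
Solving gives a = 0.184976370, b = −0.050058038.
Then c = 631 − a·594735 − b·5797725 = 180841.82.
At (594917, 5798054): z_contact = 110045.59 − 290239.21 + 180841.82 = 648.20 m.
Depth below ground = 747.6 − 648.20 = 99.4 m.

99.4 m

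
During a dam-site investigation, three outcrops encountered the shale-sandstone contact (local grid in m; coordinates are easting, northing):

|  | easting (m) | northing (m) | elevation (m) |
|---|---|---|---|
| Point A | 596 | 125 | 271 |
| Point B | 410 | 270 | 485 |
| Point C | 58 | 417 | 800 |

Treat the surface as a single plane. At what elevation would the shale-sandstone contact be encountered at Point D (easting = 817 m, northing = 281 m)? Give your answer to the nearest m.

249 m

Let the plane be z = a·easting + b·northing + c.
Point B−Point A: −186a + 145b = 214;  Point C−Point A: −538a + 292b = 529.
Solving gives a = −0.59992, b = 0.70630.
Then c = 271 − a·596 − b·125 = 540.27.
At (817, 281): z = −490.1 + 198.5 + 540.27 = 248.6 m.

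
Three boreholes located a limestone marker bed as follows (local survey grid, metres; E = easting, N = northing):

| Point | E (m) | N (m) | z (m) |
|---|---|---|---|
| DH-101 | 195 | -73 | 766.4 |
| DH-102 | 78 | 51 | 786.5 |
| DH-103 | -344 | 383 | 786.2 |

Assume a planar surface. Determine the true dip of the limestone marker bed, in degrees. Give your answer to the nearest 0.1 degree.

38.8°

Let the plane be z = a·E + b·N + c.
DH-102−DH-101: −117a + 124b = 20.1;  DH-103−DH-101: −539a + 456b = 19.8.
Solving gives a = 0.49766, b = 0.63166.
Gradient magnitude |∇z| = √(a² + b²) = √(0.24766 + 0.39899) = 0.80415.
True dip = arctan(0.80415) = 38.8°, dipping toward SW (azimuth ≈ 218°).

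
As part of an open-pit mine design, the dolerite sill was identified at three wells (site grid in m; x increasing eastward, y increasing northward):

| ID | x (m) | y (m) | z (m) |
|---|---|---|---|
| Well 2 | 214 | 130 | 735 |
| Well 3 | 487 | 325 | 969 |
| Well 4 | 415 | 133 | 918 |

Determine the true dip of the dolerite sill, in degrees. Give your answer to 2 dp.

42.45°

Two edge vectors: Well 2→Well 3 = (273, 195, 234), Well 2→Well 4 = (201, 3, 183).
Normal n = (Well 2→Well 3) × (Well 2→Well 4) = (34983, -2925, -38376).
So ∂z/∂x = −n_x/n_z = 0.91159 and ∂z/∂y = −n_y/n_z = −0.07622.
Gradient magnitude |∇z| = √(a² + b²) = √(0.83099 + 0.00581) = 0.91477.
True dip = arctan(0.91477) = 42.45°, dipping toward W (azimuth ≈ 275°).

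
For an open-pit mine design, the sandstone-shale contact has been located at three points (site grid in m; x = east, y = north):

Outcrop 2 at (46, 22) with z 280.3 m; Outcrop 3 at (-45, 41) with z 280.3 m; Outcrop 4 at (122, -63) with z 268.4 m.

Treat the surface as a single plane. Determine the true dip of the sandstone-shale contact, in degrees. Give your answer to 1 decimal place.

10.0°

Let the plane be z = a·x + b·y + c.
Outcrop 3−Outcrop 2: −91a + 19b = 0;  Outcrop 4−Outcrop 2: 76a − 85b = −11.9.
Solving gives a = 0.03594, b = 0.17213.
Gradient magnitude |∇z| = √(a² + b²) = √(0.00129 + 0.02963) = 0.17585.
True dip = arctan(0.17585) = 10.0°, dipping toward SSW (azimuth ≈ 192°).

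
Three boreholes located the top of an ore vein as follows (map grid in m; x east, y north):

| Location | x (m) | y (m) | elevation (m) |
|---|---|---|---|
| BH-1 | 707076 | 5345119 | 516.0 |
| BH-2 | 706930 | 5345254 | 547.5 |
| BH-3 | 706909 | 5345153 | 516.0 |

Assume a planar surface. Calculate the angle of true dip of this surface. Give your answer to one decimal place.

Let the plane be z = a·x + b·y + c.
BH-2−BH-1: −146a + 135b = 31.5;  BH-3−BH-1: −167a + 34b = 0.
Solving gives a = 0.06092, b = 0.29922.
Gradient magnitude |∇z| = √(a² + b²) = √(0.00371 + 0.08953) = 0.30535.
True dip = arctan(0.30535) = 17.0°, dipping toward SSW (azimuth ≈ 192°).

17.0°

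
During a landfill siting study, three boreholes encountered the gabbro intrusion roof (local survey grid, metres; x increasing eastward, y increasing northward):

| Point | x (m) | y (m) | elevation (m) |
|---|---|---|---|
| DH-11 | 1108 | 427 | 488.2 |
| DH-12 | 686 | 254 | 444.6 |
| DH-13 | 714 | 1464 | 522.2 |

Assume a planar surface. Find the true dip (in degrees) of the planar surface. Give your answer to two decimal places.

Let the plane be z = a·x + b·y + c.
DH-12−DH-11: −422a − 173b = −43.6;  DH-13−DH-11: −394a + 1037b = 34.
Solving gives a = 0.07776, b = 0.06233.
Gradient magnitude |∇z| = √(a² + b²) = √(0.00605 + 0.00389) = 0.09966.
True dip = arctan(0.09966) = 5.69°, dipping toward SW (azimuth ≈ 231°).

5.69°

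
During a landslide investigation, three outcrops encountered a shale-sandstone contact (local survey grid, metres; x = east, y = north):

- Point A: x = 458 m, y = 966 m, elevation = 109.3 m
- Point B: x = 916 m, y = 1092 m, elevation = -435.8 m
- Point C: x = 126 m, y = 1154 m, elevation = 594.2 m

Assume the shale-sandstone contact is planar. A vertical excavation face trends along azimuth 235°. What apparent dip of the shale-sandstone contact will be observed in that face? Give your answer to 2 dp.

40.80°

Let the plane be z = a·x + b·y + c.
Point B−Point A: 458a + 126b = −545.1;  Point C−Point A: −332a + 188b = 484.9.
Solving gives a = −1.27858, b = 0.32134.
Unit vector along 235° is (sin 235°, cos 235°) = (-0.8192, -0.5736).
Slope in that direction = a·(-0.8192) + b·(-0.5736) = 0.86304.
Apparent dip = arctan|0.86304| = 40.80° (true dip is 52.8°, so apparent ≤ true as expected).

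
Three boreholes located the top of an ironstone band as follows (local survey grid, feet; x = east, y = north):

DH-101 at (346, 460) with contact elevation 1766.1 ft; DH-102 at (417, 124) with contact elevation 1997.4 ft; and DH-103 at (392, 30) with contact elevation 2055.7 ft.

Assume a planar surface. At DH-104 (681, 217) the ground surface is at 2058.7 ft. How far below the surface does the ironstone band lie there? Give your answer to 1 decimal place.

Two edge vectors: DH-101→DH-102 = (71, -336, 231.3), DH-101→DH-103 = (46, -430, 289.6).
Normal n = (DH-101→DH-102) × (DH-101→DH-103) = (2153.4, -9921.8, -15074).
So ∂z/∂x = −n_x/n_z = 0.14286 and ∂z/∂y = −n_y/n_z = −0.65821.
Intercept c from DH-101: 1766.1 − 49.43 + 302.77 = 2019.45.
At (681, 217): z_contact = 97.28 − 142.83 + 2019.45 = 1973.90 ft.
Depth below ground = 2058.7 − 1973.90 = 84.8 ft.

84.8 ft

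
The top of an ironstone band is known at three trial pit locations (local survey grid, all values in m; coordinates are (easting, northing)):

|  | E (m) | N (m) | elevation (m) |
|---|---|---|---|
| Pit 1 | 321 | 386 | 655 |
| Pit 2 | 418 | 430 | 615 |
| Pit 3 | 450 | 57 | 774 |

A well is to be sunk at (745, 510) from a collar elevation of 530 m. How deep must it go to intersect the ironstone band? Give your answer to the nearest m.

19 m

Two edge vectors: Pit 1→Pit 2 = (97, 44, -40), Pit 1→Pit 3 = (129, -329, 119).
Normal n = (Pit 1→Pit 2) × (Pit 1→Pit 3) = (-7924, -16703, -37589).
So ∂z/∂E = −n_x/n_z = −0.21081 and ∂z/∂N = −n_y/n_z = −0.44436.
Intercept c from Pit 1: 655 + 67.67 + 171.52 = 894.19.
At (745, 510): z_contact = −157.1 − 226.6 + 894.19 = 510.5 m.
Depth below ground = 530 − 510.5 = 19 m.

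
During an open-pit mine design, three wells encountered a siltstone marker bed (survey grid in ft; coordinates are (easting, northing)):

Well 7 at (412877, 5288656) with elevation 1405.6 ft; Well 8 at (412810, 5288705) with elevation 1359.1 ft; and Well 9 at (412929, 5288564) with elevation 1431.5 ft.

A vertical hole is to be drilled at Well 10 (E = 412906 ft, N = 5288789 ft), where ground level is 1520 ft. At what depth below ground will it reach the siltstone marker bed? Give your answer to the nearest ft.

65 ft

Let the plane be z = a·E + b·N + c.
Well 8−Well 7: −67a + 49b = −46.5;  Well 9−Well 7: 52a − 92b = 25.9.
Solving gives a = 0.83210730, b = 0.18879978.
Then c = 1405.6 − a·412877 − b·5288656 = −1340649.45.
At (412906, 5288789): z_contact = 343582.1 + 998522.2 − 1340649.45 = 1454.8 ft.
Depth below ground = 1520 − 1454.8 = 65 ft.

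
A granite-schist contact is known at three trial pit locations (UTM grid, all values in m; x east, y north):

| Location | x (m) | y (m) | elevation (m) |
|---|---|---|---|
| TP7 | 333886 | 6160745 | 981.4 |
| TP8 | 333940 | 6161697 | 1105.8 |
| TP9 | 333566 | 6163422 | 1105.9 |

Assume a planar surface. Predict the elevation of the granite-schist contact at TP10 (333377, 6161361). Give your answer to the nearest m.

802 m

Let the plane be z = a·x + b·y + c.
TP8−TP7: 54a + 952b = 124.4;  TP9−TP7: −320a + 2677b = 124.5.
Solving gives a = 0.47750613, b = 0.10358684.
Then c = 981.4 − a·333886 − b·6160745 = −796623.30.
At (333377, 6161361): z = 159189.6 + 638235.9 − 796623.30 = 802.2 m.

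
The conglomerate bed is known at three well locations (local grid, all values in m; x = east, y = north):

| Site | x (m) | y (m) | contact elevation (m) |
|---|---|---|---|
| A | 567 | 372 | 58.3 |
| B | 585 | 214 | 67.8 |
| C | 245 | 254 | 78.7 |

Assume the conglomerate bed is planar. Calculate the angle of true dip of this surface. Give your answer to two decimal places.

4.34°

Two edge vectors: A→B = (18, -158, 9.5), A→C = (-322, -118, 20.4).
Normal n = (A→B) × (A→C) = (-2102.2, -3426.2, -53000).
So ∂z/∂x = −n_x/n_z = −0.03966 and ∂z/∂y = −n_y/n_z = −0.06465.
Gradient magnitude |∇z| = √(a² + b²) = √(0.00157 + 0.00418) = 0.07584.
True dip = arctan(0.07584) = 4.34°, dipping toward NNE (azimuth ≈ 032°).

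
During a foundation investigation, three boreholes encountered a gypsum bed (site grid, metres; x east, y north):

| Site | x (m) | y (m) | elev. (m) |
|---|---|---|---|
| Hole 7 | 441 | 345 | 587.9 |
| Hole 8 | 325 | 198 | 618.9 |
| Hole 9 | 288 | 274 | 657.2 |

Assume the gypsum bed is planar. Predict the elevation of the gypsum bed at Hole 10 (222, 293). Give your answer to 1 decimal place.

698.6 m

Let the plane be z = a·x + b·y + c.
Hole 8−Hole 7: −116a − 147b = 31;  Hole 9−Hole 7: −153a − 71b = 69.3.
Solving gives a = −0.56023, b = 0.23120.
Then c = 587.9 − a·441 − b·345 = 755.20.
At (222, 293): z = −124.4 + 67.7 + 755.20 = 698.6 m.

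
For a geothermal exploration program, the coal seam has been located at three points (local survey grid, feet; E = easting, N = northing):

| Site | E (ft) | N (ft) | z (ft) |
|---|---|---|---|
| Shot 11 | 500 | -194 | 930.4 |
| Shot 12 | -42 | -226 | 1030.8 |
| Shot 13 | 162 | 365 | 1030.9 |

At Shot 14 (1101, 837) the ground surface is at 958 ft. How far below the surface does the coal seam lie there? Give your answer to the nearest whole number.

74 ft

Let the plane be z = a·E + b·N + c.
Shot 12−Shot 11: −542a − 32b = 100.4;  Shot 13−Shot 11: −338a + 559b = 100.5.
Solving gives a = −0.18910, b = 0.06544.
Then c = 930.4 − a·500 − b·-194 = 1037.65.
At (1101, 837): z_contact = −208.2 + 54.8 + 1037.65 = 884.2 ft.
Depth below ground = 958 − 884.2 = 74 ft.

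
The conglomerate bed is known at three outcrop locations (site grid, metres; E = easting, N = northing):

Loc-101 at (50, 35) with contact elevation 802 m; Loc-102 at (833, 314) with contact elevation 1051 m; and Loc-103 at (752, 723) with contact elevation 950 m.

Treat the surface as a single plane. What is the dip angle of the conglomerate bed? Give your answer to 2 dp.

22.60°

Two edge vectors: Loc-101→Loc-102 = (783, 279, 249), Loc-101→Loc-103 = (702, 688, 148).
Normal n = (Loc-101→Loc-102) × (Loc-101→Loc-103) = (-130020, 58914, 342846).
So ∂z/∂E = −n_x/n_z = 0.37924 and ∂z/∂N = −n_y/n_z = −0.17184.
Gradient magnitude |∇z| = √(a² + b²) = √(0.14382 + 0.02953) = 0.41635.
True dip = arctan(0.41635) = 22.60°, dipping toward WNW (azimuth ≈ 294°).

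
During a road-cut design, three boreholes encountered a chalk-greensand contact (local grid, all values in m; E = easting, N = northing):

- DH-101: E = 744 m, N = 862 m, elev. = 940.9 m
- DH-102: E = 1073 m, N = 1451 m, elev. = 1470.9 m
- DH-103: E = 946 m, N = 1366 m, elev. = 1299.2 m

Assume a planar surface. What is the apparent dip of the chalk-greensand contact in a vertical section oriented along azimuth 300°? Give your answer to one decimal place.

Let the plane be z = a·E + b·N + c.
DH-102−DH-101: 329a + 589b = 530;  DH-103−DH-101: 202a + 504b = 358.3.
Solving gives a = 1.19735, b = 0.23102.
Unit vector along 300° is (sin 300°, cos 300°) = (-0.8660, 0.5000).
Slope in that direction = a·(-0.8660) + b·(0.5000) = −0.92142.
Apparent dip = arctan|0.92142| = 42.7° (true dip is 50.6°, so apparent ≤ true as expected).

42.7°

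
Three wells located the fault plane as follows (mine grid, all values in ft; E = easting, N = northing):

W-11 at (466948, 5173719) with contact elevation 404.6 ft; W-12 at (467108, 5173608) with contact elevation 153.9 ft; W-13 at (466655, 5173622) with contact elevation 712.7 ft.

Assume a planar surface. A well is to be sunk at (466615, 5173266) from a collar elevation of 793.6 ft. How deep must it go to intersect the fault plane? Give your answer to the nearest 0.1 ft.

Let the plane be z = a·E + b·N + c.
W-12−W-11: 160a − 111b = −250.7;  W-13−W-11: −293a − 97b = 308.1.
Solving gives a = −1.218013030, b = 0.502864101.
Then c = 404.6 − a·466948 − b·5173719 = −2032524.20.
At (466615, 5173266): z_contact = −568343.15 + 2601449.76 − 2032524.20 = 582.40 ft.
Depth below ground = 793.6 − 582.40 = 211.2 ft.

211.2 ft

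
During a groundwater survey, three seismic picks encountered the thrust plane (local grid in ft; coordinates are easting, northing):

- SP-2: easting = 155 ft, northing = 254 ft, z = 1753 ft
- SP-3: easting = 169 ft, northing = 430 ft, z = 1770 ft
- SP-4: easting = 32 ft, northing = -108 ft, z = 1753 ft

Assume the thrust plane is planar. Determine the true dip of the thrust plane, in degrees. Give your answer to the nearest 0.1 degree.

Let the plane be z = a·easting + b·northing + c.
SP-3−SP-2: 14a + 176b = 17;  SP-4−SP-2: −123a − 362b = 0.
Solving gives a = −0.37117, b = 0.12612.
Gradient magnitude |∇z| = √(a² + b²) = √(0.13777 + 0.01591) = 0.39201.
True dip = arctan(0.39201) = 21.4°, dipping toward ESE (azimuth ≈ 109°).

21.4°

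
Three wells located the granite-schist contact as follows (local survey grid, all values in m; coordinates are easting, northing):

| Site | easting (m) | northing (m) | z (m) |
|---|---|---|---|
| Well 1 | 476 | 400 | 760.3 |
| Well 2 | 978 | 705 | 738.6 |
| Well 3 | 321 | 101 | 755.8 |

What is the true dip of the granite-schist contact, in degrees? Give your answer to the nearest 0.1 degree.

Two edge vectors: Well 1→Well 2 = (502, 305, -21.7), Well 1→Well 3 = (-155, -299, -4.5).
Normal n = (Well 1→Well 2) × (Well 1→Well 3) = (-7860.8, 5622.5, -102823).
So ∂z/∂easting = −n_x/n_z = −0.07645 and ∂z/∂northing = −n_y/n_z = 0.05468.
Gradient magnitude |∇z| = √(a² + b²) = √(0.00584 + 0.00299) = 0.09399.
True dip = arctan(0.09399) = 5.4°, dipping toward SE (azimuth ≈ 126°).

5.4°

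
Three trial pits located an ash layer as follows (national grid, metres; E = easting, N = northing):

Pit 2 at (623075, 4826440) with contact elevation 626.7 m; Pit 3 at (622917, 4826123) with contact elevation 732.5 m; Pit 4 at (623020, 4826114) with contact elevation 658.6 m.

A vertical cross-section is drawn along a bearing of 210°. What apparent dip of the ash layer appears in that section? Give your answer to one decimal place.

Two edge vectors: Pit 2→Pit 3 = (-158, -317, 105.8), Pit 2→Pit 4 = (-55, -326, 31.9).
Normal n = (Pit 2→Pit 3) × (Pit 2→Pit 4) = (24378.5, -778.8, 34073).
So ∂z/∂E = −n_x/n_z = −0.71548 and ∂z/∂N = −n_y/n_z = 0.02286.
Unit vector along 210° is (sin 210°, cos 210°) = (-0.5000, -0.8660).
Slope in that direction = a·(-0.5000) + b·(-0.8660) = 0.33794.
Apparent dip = arctan|0.33794| = 18.7° (true dip is 35.6°, so apparent ≤ true as expected).

18.7°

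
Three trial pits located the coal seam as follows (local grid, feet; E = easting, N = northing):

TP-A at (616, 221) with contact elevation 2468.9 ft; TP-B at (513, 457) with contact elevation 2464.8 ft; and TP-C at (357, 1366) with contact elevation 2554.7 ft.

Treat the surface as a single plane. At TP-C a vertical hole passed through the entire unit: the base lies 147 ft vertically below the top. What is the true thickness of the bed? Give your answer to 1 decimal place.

Two edge vectors: TP-A→TP-B = (-103, 236, -4.1), TP-A→TP-C = (-259, 1145, 85.8).
Normal n = (TP-A→TP-B) × (TP-A→TP-C) = (24943.3, 9899.3, -56811).
So ∂z/∂E = −n_x/n_z = 0.43906 and ∂z/∂N = −n_y/n_z = 0.17425.
|∇z| = √(a²+b²) = 0.47237, so dip δ = arctan(0.47237) = 25.28°.
True thickness = vertical thickness × cos δ = 147 × cos 25.28° = 132.9 ft.

132.9 ft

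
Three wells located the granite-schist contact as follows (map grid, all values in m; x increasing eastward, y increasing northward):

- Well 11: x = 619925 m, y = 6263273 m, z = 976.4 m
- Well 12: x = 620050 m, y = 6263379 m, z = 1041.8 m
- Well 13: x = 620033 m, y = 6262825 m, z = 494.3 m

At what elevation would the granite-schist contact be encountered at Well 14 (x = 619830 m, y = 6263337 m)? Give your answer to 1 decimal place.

1071.0 m

Let the plane be z = a·x + b·y + c.
Well 12−Well 11: 125a + 106b = 65.4;  Well 13−Well 11: 108a − 448b = −482.1.
Solving gives a = −0.323262365, b = 0.998186751.
Then c = 976.4 − a·619925 − b·6263273 = −6050541.31.
At (619830, 6263337): z = −200367.7 + 6251980.0 − 6050541.31 = 1071.0 m.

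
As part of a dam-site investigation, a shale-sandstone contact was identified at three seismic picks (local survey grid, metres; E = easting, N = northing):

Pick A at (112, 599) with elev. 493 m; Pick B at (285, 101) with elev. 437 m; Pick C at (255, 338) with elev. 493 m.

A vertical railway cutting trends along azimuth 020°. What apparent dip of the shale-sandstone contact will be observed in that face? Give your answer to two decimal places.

Two edge vectors: Pick A→Pick B = (173, -498, -56), Pick A→Pick C = (143, -261, 0).
Normal n = (Pick A→Pick B) × (Pick A→Pick C) = (-14616, -8008, 26061).
So ∂z/∂E = −n_x/n_z = 0.56084 and ∂z/∂N = −n_y/n_z = 0.30728.
Unit vector along 020° is (sin 20°, cos 20°) = (0.3420, 0.9397).
Slope in that direction = a·(0.3420) + b·(0.9397) = 0.48057.
Apparent dip = arctan|0.48057| = 25.67° (true dip is 32.6°, so apparent ≤ true as expected).

25.67°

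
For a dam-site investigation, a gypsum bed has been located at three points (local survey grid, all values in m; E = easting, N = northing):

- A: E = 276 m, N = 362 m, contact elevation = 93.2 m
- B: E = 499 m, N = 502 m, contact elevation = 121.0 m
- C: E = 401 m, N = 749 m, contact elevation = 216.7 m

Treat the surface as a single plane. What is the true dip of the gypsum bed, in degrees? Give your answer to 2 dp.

Let the plane be z = a·E + b·N + c.
B−A: 223a + 140b = 27.8;  C−A: 125a + 387b = 123.5.
Solving gives a = −0.09493, b = 0.34978.
Gradient magnitude |∇z| = √(a² + b²) = √(0.00901 + 0.12235) = 0.36244.
True dip = arctan(0.36244) = 19.92°, dipping toward SSE (azimuth ≈ 165°).

19.92°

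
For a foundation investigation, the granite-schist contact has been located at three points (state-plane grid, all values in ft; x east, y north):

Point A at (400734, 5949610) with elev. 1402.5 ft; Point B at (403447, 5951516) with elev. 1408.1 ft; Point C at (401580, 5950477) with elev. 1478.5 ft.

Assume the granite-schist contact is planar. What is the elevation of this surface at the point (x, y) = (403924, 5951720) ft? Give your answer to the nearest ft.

Let the plane be z = a·x + b·y + c.
Point B−Point A: 2713a + 1906b = 5.6;  Point C−Point A: 846a + 867b = 76.
Solving gives a = −0.18926828, b = 0.27234252.
Then c = 1402.5 − a·400734 − b·5949610 = −1543083.04.
At (403924, 5951720): z = −76450.0 + 1620906.4 − 1543083.04 = 1373.4 ft.

1373 ft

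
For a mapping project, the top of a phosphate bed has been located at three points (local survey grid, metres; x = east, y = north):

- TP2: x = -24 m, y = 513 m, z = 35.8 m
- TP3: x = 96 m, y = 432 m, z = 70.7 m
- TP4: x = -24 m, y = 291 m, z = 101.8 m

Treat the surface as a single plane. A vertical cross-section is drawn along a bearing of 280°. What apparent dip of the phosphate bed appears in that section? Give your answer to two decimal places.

7.99°

Two edge vectors: TP2→TP3 = (120, -81, 34.9), TP2→TP4 = (0, -222, 66).
Normal n = (TP2→TP3) × (TP2→TP4) = (2401.8, -7920, -26640).
So ∂z/∂x = −n_x/n_z = 0.09016 and ∂z/∂y = −n_y/n_z = −0.29730.
Unit vector along 280° is (sin 280°, cos 280°) = (-0.9848, 0.1736).
Slope in that direction = a·(-0.9848) + b·(0.1736) = −0.14041.
Apparent dip = arctan|0.14041| = 7.99° (true dip is 17.3°, so apparent ≤ true as expected).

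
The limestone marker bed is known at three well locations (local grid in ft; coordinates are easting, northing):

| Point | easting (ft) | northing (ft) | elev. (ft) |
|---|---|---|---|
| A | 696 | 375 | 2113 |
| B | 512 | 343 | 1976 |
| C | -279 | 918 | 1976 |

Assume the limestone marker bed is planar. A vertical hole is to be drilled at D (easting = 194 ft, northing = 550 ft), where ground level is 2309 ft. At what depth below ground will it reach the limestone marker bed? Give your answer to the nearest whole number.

Two edge vectors: A→B = (-184, -32, -137), A→C = (-975, 543, -137).
Normal n = (A→B) × (A→C) = (78775, 108367, -131112).
So ∂z/∂easting = −n_x/n_z = 0.60082 and ∂z/∂northing = −n_y/n_z = 0.82652.
Intercept c from A: 2113 − 418.17 − 309.95 = 1384.88.
At (194, 550): z_contact = 116.6 + 454.6 + 1384.88 = 1956.0 ft.
Depth below ground = 2309 − 1956.0 = 353 ft.

353 ft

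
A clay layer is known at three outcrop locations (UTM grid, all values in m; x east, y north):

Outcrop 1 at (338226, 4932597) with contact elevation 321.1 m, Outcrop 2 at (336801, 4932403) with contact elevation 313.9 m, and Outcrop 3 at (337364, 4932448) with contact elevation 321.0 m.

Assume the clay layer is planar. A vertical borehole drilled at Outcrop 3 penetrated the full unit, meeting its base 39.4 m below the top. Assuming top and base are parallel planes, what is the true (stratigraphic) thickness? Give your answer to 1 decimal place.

39.0 m

Let the plane be z = a·x + b·y + c.
Outcrop 2−Outcrop 1: −1425a − 194b = −7.2;  Outcrop 3−Outcrop 1: −862a − 149b = −0.1.
Solving gives a = 0.02336, b = −0.13446.
|∇z| = √(a²+b²) = 0.13648, so dip δ = arctan(0.13648) = 7.77°.
True thickness = vertical thickness × cos δ = 39.4 × cos 7.77° = 39.0 m.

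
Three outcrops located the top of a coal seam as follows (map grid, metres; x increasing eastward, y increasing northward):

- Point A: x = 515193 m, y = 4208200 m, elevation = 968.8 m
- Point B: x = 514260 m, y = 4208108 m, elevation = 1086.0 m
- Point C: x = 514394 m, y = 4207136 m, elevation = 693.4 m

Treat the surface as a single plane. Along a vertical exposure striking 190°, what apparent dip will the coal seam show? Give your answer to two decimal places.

19.15°

Let the plane be z = a·x + b·y + c.
Point B−Point A: −933a − 92b = 117.2;  Point C−Point A: −799a − 1064b = −275.4.
Solving gives a = −0.16323, b = 0.38141.
Unit vector along 190° is (sin 190°, cos 190°) = (-0.1736, -0.9848).
Slope in that direction = a·(-0.1736) + b·(-0.9848) = −0.34727.
Apparent dip = arctan|0.34727| = 19.15° (true dip is 22.5°, so apparent ≤ true as expected).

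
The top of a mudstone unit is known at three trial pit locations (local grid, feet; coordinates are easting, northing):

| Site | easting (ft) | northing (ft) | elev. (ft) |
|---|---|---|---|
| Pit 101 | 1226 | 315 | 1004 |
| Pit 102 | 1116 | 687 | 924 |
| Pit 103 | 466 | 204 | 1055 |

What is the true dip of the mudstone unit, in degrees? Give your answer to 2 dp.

12.83°

Two edge vectors: Pit 101→Pit 102 = (-110, 372, -80), Pit 101→Pit 103 = (-760, -111, 51).
Normal n = (Pit 101→Pit 102) × (Pit 101→Pit 103) = (10092, 66410, 294930).
So ∂z/∂easting = −n_x/n_z = −0.03422 and ∂z/∂northing = −n_y/n_z = −0.22517.
Gradient magnitude |∇z| = √(a² + b²) = √(0.00117 + 0.05070) = 0.22776.
True dip = arctan(0.22776) = 12.83°, dipping toward N (azimuth ≈ 009°).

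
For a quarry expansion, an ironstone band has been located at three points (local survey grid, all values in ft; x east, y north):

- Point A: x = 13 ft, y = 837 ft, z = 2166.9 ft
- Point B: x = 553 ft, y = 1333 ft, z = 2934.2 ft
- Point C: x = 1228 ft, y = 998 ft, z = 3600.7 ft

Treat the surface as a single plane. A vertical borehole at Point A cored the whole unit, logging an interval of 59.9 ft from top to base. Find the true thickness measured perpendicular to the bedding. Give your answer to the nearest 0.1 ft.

Two edge vectors: Point A→Point B = (540, 496, 767.3), Point A→Point C = (1215, 161, 1433.8).
Normal n = (Point A→Point B) × (Point A→Point C) = (587629.5, 158017.5, -515700).
So ∂z/∂x = −n_x/n_z = 1.13948 and ∂z/∂y = −n_y/n_z = 0.30641.
|∇z| = √(a²+b²) = 1.17996, so dip δ = arctan(1.17996) = 49.72°.
True thickness = vertical thickness × cos δ = 59.9 × cos 49.72° = 38.7 ft.

38.7 ft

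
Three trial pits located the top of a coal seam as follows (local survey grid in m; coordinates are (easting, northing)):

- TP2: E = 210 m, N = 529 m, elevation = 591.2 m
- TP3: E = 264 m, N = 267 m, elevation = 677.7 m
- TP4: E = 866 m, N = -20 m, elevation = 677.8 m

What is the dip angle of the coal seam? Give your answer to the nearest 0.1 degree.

Two edge vectors: TP2→TP3 = (54, -262, 86.5), TP2→TP4 = (656, -549, 86.6).
Normal n = (TP2→TP3) × (TP2→TP4) = (24799.3, 52067.6, 142226).
So ∂z/∂E = −n_x/n_z = −0.17437 and ∂z/∂N = −n_y/n_z = −0.36609.
Gradient magnitude |∇z| = √(a² + b²) = √(0.03040 + 0.13402) = 0.40549.
True dip = arctan(0.40549) = 22.1°, dipping toward NNE (azimuth ≈ 025°).

22.1°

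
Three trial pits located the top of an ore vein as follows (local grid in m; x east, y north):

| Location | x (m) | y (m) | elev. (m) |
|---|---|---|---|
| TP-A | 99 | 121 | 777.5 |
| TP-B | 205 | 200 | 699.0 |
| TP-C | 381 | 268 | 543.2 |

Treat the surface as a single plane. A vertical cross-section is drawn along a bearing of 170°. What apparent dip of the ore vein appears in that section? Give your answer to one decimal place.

Let the plane be z = a·x + b·y + c.
TP-B−TP-A: 106a + 79b = −78.5;  TP-C−TP-A: 282a + 147b = −234.3.
Solving gives a = −1.04095, b = 0.40305.
Unit vector along 170° is (sin 170°, cos 170°) = (0.1736, -0.9848).
Slope in that direction = a·(0.1736) + b·(-0.9848) = −0.57768.
Apparent dip = arctan|0.57768| = 30.0° (true dip is 48.1°, so apparent ≤ true as expected).

30.0°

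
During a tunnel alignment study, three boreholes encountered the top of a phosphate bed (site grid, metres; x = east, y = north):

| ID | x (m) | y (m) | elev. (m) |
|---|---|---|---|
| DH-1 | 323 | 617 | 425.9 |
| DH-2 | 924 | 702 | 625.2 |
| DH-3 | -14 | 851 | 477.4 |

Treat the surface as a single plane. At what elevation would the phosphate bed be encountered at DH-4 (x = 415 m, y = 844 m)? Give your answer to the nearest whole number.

Let the plane be z = a·x + b·y + c.
DH-2−DH-1: 601a + 85b = 199.3;  DH-3−DH-1: −337a + 234b = 51.5.
Solving gives a = 0.24964, b = 0.57961.
Then c = 425.9 − a·323 − b·617 = −12.35.
At (415, 844): z = 103.6 + 489.2 − 12.35 = 580.4 m.

580 m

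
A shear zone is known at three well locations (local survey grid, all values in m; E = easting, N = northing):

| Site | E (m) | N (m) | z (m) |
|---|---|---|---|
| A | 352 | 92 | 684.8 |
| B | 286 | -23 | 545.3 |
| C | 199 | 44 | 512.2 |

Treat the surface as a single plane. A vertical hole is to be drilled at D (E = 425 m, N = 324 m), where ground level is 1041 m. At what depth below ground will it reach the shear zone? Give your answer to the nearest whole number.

130 m

Two edge vectors: A→B = (-66, -115, -139.5), A→C = (-153, -48, -172.6).
Normal n = (A→B) × (A→C) = (13153, 9951.9, -14427).
So ∂z/∂E = −n_x/n_z = 0.91169 and ∂z/∂N = −n_y/n_z = 0.68981.
Intercept c from A: 684.8 − 320.92 − 63.46 = 300.42.
At (425, 324): z_contact = 387.5 + 223.5 + 300.42 = 911.4 m.
Depth below ground = 1041 − 911.4 = 130 m.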